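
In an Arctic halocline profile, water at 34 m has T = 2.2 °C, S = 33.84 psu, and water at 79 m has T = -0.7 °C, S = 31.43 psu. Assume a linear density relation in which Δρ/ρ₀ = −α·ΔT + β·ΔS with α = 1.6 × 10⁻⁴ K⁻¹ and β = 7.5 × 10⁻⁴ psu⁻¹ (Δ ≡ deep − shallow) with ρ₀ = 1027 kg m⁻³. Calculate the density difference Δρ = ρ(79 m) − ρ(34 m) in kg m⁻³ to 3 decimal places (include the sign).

ΔT = -2.9 K, ΔS = -2.41 psu (deep − shallow).
Δρ/ρ₀ = −(1.6 × 10⁻⁴)(-2.9) + (7.5 × 10⁻⁴)(-2.41) = -1.3435 × 10⁻³.
Δρ = 1027 × (-1.3435 × 10⁻³) = -1.380 kg m⁻³.
Negative Δρ: lighter below, statically unstable.

-1.380 kg m⁻³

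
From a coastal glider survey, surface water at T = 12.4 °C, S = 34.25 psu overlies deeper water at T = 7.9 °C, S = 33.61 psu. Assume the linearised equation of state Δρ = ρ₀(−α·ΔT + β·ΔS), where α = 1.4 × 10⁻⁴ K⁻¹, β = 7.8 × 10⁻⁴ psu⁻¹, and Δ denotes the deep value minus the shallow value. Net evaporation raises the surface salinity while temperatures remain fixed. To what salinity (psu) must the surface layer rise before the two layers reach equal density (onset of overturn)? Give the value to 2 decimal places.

34.42 psu

Neutral buoyancy requires −α(T_deep − T_surf) + β(S_deep − S_surf′) = 0.
S_surf′ = S_deep − (α/β)·ΔT = 33.61 − (1.4 × 10⁻⁴/7.8 × 10⁻⁴)·(-4.5) = 34.4177 psu.
Increase required: 34.4177 − 34.25 = 0.1677 psu.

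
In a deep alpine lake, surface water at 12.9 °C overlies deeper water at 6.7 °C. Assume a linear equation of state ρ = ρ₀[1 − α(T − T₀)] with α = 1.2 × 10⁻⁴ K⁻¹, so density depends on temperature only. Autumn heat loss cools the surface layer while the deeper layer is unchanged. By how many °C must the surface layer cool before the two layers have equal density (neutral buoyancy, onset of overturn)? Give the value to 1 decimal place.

With temperature the only control, equal density requires T_surf′ = T_deep.
T_surf′ = 6.7 °C.
Cooling required: 12.9 − 6.7 = 6.2 °C.

6.2 °C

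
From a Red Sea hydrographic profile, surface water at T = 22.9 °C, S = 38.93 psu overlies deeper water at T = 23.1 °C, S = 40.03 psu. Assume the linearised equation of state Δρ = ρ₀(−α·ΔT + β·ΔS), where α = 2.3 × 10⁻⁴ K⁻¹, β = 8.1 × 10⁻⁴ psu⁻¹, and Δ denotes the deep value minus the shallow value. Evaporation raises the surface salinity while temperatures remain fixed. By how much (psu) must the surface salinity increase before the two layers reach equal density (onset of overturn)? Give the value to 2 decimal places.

Neutral buoyancy requires −α(T_deep − T_surf) + β(S_deep − S_surf′) = 0.
S_surf′ = S_deep − (α/β)·ΔT = 40.03 − (2.3 × 10⁻⁴/8.1 × 10⁻⁴)·(+0.2) = 39.9732 psu.
Increase required: 39.9732 − 38.93 = 1.0432 psu.

1.04 psu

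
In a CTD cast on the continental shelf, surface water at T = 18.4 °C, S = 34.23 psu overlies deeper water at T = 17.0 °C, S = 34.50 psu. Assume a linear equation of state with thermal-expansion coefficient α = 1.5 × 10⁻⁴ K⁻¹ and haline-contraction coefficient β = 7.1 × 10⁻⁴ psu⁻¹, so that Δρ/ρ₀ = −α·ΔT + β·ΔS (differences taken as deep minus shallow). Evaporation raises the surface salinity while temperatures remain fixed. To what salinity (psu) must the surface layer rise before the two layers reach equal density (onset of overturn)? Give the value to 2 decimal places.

Neutral buoyancy requires −α(T_deep − T_surf) + β(S_deep − S_surf′) = 0.
S_surf′ = S_deep − (α/β)·ΔT = 34.50 − (1.5 × 10⁻⁴/7.1 × 10⁻⁴)·(-1.4) = 34.7958 psu.
Increase required: 34.7958 − 34.23 = 0.5658 psu.

34.80 psu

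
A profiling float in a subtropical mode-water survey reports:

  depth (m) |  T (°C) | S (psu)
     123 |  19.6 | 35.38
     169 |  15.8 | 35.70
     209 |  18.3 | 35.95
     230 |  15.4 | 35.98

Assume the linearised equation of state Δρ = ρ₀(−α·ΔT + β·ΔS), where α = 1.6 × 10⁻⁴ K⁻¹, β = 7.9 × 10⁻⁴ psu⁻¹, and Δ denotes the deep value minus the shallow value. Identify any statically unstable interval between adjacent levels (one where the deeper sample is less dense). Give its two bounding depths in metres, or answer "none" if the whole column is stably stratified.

169–209 m

Evaluate Δρ/ρ₀ = −αΔT + βΔS across each adjacent pair:
  123–169 m: −αΔT+βΔS = −(1.6 × 10⁻⁴)(-3.8)+(7.9 × 10⁻⁴)(+0.32) = 8.6 × 10⁻⁴ → stable
  169–209 m: −αΔT+βΔS = −(1.6 × 10⁻⁴)(+2.5)+(7.9 × 10⁻⁴)(+0.25) = -2.0 × 10⁻⁴ → UNSTABLE
  209–230 m: −αΔT+βΔS = −(1.6 × 10⁻⁴)(-2.9)+(7.9 × 10⁻⁴)(+0.03) = 4.9 × 10⁻⁴ → stable
The 169–209 m interval has Δρ < 0: lighter water underlies denser water.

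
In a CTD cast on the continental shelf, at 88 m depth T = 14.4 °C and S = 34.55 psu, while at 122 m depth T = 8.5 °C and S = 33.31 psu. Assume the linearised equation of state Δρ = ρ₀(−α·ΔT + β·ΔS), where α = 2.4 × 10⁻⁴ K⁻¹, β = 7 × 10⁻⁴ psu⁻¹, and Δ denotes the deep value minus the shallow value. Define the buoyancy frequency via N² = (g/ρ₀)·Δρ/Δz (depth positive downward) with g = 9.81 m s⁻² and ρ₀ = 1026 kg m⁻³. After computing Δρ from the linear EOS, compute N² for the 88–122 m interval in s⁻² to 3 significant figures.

ΔT = -5.9 K, ΔS = -1.24 psu (deep − shallow).
Δρ/ρ₀ = −αΔT + βΔS = 1.416 × 10⁻³ − 8.68 × 10⁻⁴ = 5.48 × 10⁻⁴, so Δρ ≈ 0.5622 kg m⁻³.
N² = (g/ρ₀)·Δρ/Δz = g·(Δρ/ρ₀)/Δz = 9.81 × 5.48 × 10⁻⁴ / 34 = 1.5811 × 10⁻⁴ s⁻² ≈ 1.58 × 10⁻⁴ s⁻².

1.58 × 10⁻⁴ s⁻²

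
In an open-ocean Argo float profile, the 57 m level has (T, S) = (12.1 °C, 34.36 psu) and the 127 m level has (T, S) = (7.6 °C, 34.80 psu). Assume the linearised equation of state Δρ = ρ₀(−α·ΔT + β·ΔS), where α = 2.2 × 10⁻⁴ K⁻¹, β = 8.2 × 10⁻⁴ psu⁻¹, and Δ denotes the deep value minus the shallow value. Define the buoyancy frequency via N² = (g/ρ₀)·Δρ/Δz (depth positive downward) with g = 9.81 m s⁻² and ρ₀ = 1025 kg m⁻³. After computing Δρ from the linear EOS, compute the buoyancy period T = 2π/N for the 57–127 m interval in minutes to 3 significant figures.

7.61 min

ΔT = -4.5 K, ΔS = +0.44 psu (deep − shallow).
Δρ/ρ₀ = −αΔT + βΔS = 9.90 × 10⁻⁴ + 3.608 × 10⁻⁴ = 1.3508 × 10⁻³, so Δρ ≈ 1.385 kg m⁻³.
N² = (g/ρ₀)·Δρ/Δz = g·(Δρ/ρ₀)/Δz = 9.81 × 1.3508 × 10⁻³ / 70 = 1.8930 × 10⁻⁴ s⁻².
N = √(1.8930 × 10⁻⁴) = 0.013759 rad s⁻¹ → T = 2π/N = 456.66 s = 7.6110 min ≈ 7.61 min.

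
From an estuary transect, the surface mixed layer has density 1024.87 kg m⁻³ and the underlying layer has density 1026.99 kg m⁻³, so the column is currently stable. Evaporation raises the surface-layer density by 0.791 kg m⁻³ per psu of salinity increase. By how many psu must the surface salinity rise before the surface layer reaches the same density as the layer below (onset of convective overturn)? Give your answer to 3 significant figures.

2.68 psu

Density deficit of the surface layer: 1026.99 − 1024.87 = 2.12 kg m⁻³.
Required change = 2.12 / 0.791 = 2.68 psu.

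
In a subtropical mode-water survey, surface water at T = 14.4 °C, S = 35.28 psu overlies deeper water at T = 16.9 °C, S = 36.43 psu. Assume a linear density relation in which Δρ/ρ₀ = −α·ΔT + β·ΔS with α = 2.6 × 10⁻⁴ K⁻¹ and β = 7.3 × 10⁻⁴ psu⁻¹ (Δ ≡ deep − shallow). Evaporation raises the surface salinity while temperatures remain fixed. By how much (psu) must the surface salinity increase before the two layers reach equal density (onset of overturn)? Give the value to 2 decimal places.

Neutral buoyancy requires −α(T_deep − T_surf) + β(S_deep − S_surf′) = 0.
S_surf′ = S_deep − (α/β)·ΔT = 36.43 − (2.6 × 10⁻⁴/7.3 × 10⁻⁴)·(+2.5) = 35.5396 psu.
Increase required: 35.5396 − 35.28 = 0.2596 psu.

0.26 psu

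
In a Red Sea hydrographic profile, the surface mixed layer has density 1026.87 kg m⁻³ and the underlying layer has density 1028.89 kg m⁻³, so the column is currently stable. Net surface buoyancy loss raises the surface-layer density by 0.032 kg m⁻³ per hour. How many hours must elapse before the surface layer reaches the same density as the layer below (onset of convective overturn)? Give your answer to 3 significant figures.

Density deficit of the surface layer: 1028.89 − 1026.87 = 2.02 kg m⁻³.
Required change = 2.02 / 0.032 = 63.1 hours.

63.1 hours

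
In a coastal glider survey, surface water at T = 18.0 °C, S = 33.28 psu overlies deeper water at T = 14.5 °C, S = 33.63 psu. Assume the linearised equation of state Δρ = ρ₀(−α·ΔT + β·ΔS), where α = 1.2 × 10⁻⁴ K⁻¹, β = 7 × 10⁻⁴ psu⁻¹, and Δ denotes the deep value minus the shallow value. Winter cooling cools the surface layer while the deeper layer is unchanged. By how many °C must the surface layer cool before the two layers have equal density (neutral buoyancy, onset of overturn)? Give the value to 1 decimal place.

Neutral buoyancy requires Δρ = 0, i.e. −α(T_deep − T_surf′) + β(S_deep − S_surf) = 0.
T_surf′ = T_deep − (β/α)·ΔS = 14.5 − (7 × 10⁻⁴/1.2 × 10⁻⁴)·(+0.35) = 12.458 °C.
Cooling required: 18.0 − (12.458) = 5.542 °C.

5.5 °C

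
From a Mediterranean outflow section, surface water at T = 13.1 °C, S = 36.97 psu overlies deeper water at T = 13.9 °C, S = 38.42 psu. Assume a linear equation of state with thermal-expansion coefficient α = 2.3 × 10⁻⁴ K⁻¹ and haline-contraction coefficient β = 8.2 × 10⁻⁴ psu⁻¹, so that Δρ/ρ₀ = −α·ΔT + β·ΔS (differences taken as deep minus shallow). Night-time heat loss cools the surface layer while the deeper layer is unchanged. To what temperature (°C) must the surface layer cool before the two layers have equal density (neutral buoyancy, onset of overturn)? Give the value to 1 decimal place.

8.7 °C

Neutral buoyancy requires Δρ = 0, i.e. −α(T_deep − T_surf′) + β(S_deep − S_surf) = 0.
T_surf′ = T_deep − (β/α)·ΔS = 13.9 − (8.2 × 10⁻⁴/2.3 × 10⁻⁴)·(+1.45) = 8.730 °C.
Cooling required: 13.1 − (8.730) = 4.370 °C.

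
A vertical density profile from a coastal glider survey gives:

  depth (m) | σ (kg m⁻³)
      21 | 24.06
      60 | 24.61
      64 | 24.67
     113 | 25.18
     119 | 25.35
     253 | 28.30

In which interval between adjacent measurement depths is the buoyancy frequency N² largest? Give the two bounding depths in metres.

113–119 m

Compute the density gradient over each adjacent pair:
  21–60 m: Δρ/Δz = 0.55/39 = 0.014 kg m⁻⁴
  60–64 m: Δρ/Δz = 0.06/4 = 0.015 kg m⁻⁴
  64–113 m: Δρ/Δz = 0.51/49 = 0.010 kg m⁻⁴
  113–119 m: Δρ/Δz = 0.17/6 = 0.028 kg m⁻⁴
  119–253 m: Δρ/Δz = 2.95/134 = 0.022 kg m⁻⁴
The largest gradient is in the 113–119 m interval — the pycnocline.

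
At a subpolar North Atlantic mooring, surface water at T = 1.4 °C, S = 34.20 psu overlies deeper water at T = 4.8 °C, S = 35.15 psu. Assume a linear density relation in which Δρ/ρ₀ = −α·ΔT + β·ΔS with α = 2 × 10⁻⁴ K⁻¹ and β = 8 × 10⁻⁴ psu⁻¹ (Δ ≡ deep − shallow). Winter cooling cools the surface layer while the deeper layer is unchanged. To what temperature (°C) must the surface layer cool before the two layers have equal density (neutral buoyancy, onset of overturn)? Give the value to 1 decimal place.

1.0 °C

Neutral buoyancy requires Δρ = 0, i.e. −α(T_deep − T_surf′) + β(S_deep − S_surf) = 0.
T_surf′ = T_deep − (β/α)·ΔS = 4.8 − (8 × 10⁻⁴/2 × 10⁻⁴)·(+0.95) = 1.000 °C.
Cooling required: 1.4 − (1.000) = 0.400 °C.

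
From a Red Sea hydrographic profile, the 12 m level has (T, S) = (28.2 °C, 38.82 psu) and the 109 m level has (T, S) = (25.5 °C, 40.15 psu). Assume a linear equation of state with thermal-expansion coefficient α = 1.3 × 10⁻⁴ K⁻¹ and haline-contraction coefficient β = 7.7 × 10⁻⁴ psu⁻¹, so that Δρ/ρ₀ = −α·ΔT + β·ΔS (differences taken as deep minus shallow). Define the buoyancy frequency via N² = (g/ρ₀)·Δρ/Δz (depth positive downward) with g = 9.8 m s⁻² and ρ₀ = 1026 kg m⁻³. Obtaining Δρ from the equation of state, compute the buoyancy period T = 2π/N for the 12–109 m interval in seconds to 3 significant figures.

ΔT = -2.7 K, ΔS = +1.33 psu (deep − shallow).
Δρ/ρ₀ = −αΔT + βΔS = 3.51 × 10⁻⁴ + 1.0241 × 10⁻³ = 1.3751 × 10⁻³, so Δρ ≈ 1.411 kg m⁻³.
N² = (g/ρ₀)·Δρ/Δz = g·(Δρ/ρ₀)/Δz = 9.8 × 1.3751 × 10⁻³ / 97 = 1.3893 × 10⁻⁴ s⁻².
N = √(1.3893 × 10⁻⁴) = 0.011787 rad s⁻¹ → T = 2π/N = 533.06 s ≈ 533 s.

533 s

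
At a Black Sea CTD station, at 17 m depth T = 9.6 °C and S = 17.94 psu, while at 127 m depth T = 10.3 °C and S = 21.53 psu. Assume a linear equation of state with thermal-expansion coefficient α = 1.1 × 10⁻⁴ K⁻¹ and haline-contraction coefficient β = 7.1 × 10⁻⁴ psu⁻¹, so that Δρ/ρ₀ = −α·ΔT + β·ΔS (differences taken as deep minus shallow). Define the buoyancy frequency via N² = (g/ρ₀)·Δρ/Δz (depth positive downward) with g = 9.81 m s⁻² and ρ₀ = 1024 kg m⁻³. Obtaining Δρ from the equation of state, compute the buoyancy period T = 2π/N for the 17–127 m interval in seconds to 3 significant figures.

ΔT = +0.7 K, ΔS = +3.59 psu (deep − shallow).
Δρ/ρ₀ = −αΔT + βΔS = -7.70 × 10⁻⁵ + 2.5489 × 10⁻³ = 2.4719 × 10⁻³, so Δρ ≈ 2.531 kg m⁻³.
N² = (g/ρ₀)·Δρ/Δz = g·(Δρ/ρ₀)/Δz = 9.81 × 2.4719 × 10⁻³ / 110 = 2.2045 × 10⁻⁴ s⁻².
N = √(2.2045 × 10⁻⁴) = 0.014848 rad s⁻¹ → T = 2π/N = 423.17 s ≈ 423 s.

423 s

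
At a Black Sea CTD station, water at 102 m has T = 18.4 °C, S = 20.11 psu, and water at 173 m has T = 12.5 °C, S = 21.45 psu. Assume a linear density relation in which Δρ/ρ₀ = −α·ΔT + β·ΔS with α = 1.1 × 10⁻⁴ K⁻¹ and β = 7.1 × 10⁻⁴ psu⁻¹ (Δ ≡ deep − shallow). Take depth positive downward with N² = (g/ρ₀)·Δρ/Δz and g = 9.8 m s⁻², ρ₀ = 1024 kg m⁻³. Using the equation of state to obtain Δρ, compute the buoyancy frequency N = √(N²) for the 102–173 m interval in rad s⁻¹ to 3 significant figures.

ΔT = -5.9 K, ΔS = +1.34 psu (deep − shallow).
Δρ/ρ₀ = −αΔT + βΔS = 6.49 × 10⁻⁴ + 9.514 × 10⁻⁴ = 1.6004 × 10⁻³, so Δρ ≈ 1.639 kg m⁻³.
N² = (g/ρ₀)·Δρ/Δz = g·(Δρ/ρ₀)/Δz = 9.8 × 1.6004 × 10⁻³ / 71 = 2.2090 × 10⁻⁴ s⁻².
N = √(2.2090 × 10⁻⁴) = 0.014863 rad s⁻¹ ≈ 0.0149 rad s⁻¹.

0.0149 rad s⁻¹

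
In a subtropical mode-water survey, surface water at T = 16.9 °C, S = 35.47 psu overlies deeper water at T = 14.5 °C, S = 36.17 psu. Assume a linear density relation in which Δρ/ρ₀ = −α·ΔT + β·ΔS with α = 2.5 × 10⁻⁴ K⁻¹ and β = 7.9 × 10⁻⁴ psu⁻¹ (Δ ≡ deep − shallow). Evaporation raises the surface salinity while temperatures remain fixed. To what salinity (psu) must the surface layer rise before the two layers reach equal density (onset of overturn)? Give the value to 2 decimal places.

36.93 psu

Neutral buoyancy requires −α(T_deep − T_surf) + β(S_deep − S_surf′) = 0.
S_surf′ = S_deep − (α/β)·ΔT = 36.17 − (2.5 × 10⁻⁴/7.9 × 10⁻⁴)·(-2.4) = 36.9295 psu.
Increase required: 36.9295 − 35.47 = 1.4595 psu.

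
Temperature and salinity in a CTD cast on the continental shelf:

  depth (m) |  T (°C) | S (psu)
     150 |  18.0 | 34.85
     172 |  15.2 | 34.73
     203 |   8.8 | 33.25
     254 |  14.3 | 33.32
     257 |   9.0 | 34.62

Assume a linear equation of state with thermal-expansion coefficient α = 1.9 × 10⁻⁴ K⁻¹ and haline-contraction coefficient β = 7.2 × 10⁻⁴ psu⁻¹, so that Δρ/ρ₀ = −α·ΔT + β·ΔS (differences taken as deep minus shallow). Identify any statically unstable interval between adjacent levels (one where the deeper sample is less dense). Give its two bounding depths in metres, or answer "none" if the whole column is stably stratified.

Evaluate Δρ/ρ₀ = −αΔT + βΔS across each adjacent pair:
  150–172 m: −αΔT+βΔS = −(1.9 × 10⁻⁴)(-2.8)+(7.2 × 10⁻⁴)(-0.12) = 4.5 × 10⁻⁴ → stable
  172–203 m: −αΔT+βΔS = −(1.9 × 10⁻⁴)(-6.4)+(7.2 × 10⁻⁴)(-1.48) = 1.5 × 10⁻⁴ → stable
  203–254 m: −αΔT+βΔS = −(1.9 × 10⁻⁴)(+5.5)+(7.2 × 10⁻⁴)(+0.07) = -9.9 × 10⁻⁴ → UNSTABLE
  254–257 m: −αΔT+βΔS = −(1.9 × 10⁻⁴)(-5.3)+(7.2 × 10⁻⁴)(+1.30) = 1.9 × 10⁻³ → stable
The 203–254 m interval has Δρ < 0: lighter water underlies denser water.

203–254 m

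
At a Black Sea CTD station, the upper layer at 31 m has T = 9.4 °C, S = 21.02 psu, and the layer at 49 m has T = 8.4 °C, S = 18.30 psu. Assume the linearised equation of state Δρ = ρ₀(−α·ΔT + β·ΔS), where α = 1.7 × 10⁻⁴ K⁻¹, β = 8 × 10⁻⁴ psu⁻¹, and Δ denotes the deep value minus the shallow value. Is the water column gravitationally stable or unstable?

ΔT = 8.4 − 9.4 = -1.0 K and ΔS = 18.30 − 21.02 = -2.72 psu (deep − shallow).
−αΔT = 1.70 × 10⁻⁴; βΔS = -2.176 × 10⁻³; sum Δρ/ρ₀ = -2.006 × 10⁻³.
Δρ/ρ₀ < 0, so Δρ < 0: deeper water is lighter → statically unstable; the column would overturn.

unstable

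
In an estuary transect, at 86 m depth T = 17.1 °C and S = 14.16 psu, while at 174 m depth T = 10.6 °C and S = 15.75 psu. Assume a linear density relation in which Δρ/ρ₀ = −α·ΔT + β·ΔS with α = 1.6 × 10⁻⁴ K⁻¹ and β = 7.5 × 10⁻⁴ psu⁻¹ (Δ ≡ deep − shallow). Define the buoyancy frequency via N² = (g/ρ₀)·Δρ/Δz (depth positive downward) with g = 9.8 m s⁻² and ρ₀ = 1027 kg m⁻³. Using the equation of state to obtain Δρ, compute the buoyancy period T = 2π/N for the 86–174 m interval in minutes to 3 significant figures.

6.64 min

ΔT = -6.5 K, ΔS = +1.59 psu (deep − shallow).
Δρ/ρ₀ = −αΔT + βΔS = 1.04 × 10⁻³ + 1.1925 × 10⁻³ = 2.2325 × 10⁻³, so Δρ ≈ 2.293 kg m⁻³.
N² = (g/ρ₀)·Δρ/Δz = g·(Δρ/ρ₀)/Δz = 9.8 × 2.2325 × 10⁻³ / 88 = 2.4862 × 10⁻⁴ s⁻².
N = √(2.4862 × 10⁻⁴) = 0.015768 rad s⁻¹ → T = 2π/N = 398.48 s = 6.6413 min ≈ 6.64 min.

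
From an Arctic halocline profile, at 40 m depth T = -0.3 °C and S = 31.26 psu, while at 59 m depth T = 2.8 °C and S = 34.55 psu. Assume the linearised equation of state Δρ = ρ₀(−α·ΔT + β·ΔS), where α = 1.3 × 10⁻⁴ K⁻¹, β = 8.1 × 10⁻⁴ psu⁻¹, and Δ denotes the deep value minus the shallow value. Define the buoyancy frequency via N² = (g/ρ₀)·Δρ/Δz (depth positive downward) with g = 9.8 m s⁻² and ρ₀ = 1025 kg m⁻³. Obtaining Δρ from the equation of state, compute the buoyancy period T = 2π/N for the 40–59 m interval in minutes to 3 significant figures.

3.07 min

ΔT = +3.1 K, ΔS = +3.29 psu (deep − shallow).
Δρ/ρ₀ = −αΔT + βΔS = -4.03 × 10⁻⁴ + 2.6649 × 10⁻³ = 2.2619 × 10⁻³, so Δρ ≈ 2.318 kg m⁻³.
N² = (g/ρ₀)·Δρ/Δz = g·(Δρ/ρ₀)/Δz = 9.8 × 2.2619 × 10⁻³ / 19 = 1.1667 × 10⁻³ s⁻².
N = √(1.1667 × 10⁻³) = 0.034157 rad s⁻¹ → T = 2π/N = 183.95 s = 3.0658 min ≈ 3.07 min.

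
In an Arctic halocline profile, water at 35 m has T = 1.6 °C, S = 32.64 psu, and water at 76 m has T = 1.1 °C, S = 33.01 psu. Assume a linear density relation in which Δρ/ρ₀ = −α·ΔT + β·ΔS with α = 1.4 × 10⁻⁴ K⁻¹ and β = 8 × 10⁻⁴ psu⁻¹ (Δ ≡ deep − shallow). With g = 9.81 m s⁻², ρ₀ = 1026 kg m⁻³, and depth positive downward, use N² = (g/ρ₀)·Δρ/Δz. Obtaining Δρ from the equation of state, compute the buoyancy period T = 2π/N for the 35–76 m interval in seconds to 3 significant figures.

671 s

ΔT = -0.5 K, ΔS = +0.37 psu (deep − shallow).
Δρ/ρ₀ = −αΔT + βΔS = 7.00 × 10⁻⁵ + 2.96 × 10⁻⁴ = 3.66 × 10⁻⁴, so Δρ ≈ 0.3755 kg m⁻³.
N² = (g/ρ₀)·Δρ/Δz = g·(Δρ/ρ₀)/Δz = 9.81 × 3.66 × 10⁻⁴ / 41 = 8.7572 × 10⁻⁵ s⁻².
N = √(8.7572 × 10⁻⁵) = 9.3580 × 10⁻³ rad s⁻¹ → T = 2π/N = 671.42 s ≈ 671 s.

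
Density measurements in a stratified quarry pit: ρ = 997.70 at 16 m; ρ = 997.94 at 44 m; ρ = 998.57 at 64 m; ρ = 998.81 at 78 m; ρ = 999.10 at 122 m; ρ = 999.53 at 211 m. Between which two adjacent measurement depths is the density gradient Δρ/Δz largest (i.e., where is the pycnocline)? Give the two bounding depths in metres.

44–64 m

Compute the density gradient over each adjacent pair:
  16–44 m: Δρ/Δz = 0.24/28 = 8.6 × 10⁻³ kg m⁻⁴
  44–64 m: Δρ/Δz = 0.63/20 = 0.032 kg m⁻⁴
  64–78 m: Δρ/Δz = 0.24/14 = 0.017 kg m⁻⁴
  78–122 m: Δρ/Δz = 0.29/44 = 6.6 × 10⁻³ kg m⁻⁴
  122–211 m: Δρ/Δz = 0.43/89 = 4.8 × 10⁻³ kg m⁻⁴
The largest gradient is in the 44–64 m interval — the pycnocline.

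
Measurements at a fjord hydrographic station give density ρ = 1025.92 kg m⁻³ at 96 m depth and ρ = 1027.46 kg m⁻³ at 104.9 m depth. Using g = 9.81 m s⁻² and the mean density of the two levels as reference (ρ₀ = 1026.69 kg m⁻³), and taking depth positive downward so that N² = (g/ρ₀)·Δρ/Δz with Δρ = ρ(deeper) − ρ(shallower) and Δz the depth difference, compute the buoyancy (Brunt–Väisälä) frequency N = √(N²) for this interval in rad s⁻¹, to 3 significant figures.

0.0407 rad s⁻¹

Δρ = 1027.46 − 1025.92 = 1.54 kg m⁻³ over Δz = 104.9 − 96 = 8.9 m.
N² = (9.81/1026.69) × (1.54/8.9) = 1.6533 × 10⁻³ s⁻².
N = √(1.6533 × 10⁻³) = 0.040661 rad s⁻¹ ≈ 0.0407 rad s⁻¹.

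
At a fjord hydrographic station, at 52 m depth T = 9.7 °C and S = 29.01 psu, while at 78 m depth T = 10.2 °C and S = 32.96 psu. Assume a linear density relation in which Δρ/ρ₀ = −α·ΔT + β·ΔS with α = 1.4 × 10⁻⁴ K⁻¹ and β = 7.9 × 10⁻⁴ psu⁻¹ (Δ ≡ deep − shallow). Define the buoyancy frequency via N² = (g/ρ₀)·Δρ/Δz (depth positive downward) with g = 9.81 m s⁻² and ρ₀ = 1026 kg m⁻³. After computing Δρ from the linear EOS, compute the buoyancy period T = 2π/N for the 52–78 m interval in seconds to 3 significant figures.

ΔT = +0.5 K, ΔS = +3.95 psu (deep − shallow).
Δρ/ρ₀ = −αΔT + βΔS = -7.00 × 10⁻⁵ + 3.1205 × 10⁻³ = 3.0505 × 10⁻³, so Δρ ≈ 3.130 kg m⁻³.
N² = (g/ρ₀)·Δρ/Δz = g·(Δρ/ρ₀)/Δz = 9.81 × 3.0505 × 10⁻³ / 26 = 1.1510 × 10⁻³ s⁻².
N = √(1.1510 × 10⁻³) = 0.033926 rad s⁻¹ → T = 2π/N = 185.20 s ≈ 185 s.

185 s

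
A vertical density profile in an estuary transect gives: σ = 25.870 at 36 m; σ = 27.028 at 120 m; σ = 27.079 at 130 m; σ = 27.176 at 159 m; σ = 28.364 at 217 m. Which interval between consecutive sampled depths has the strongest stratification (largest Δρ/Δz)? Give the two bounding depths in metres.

159–217 m

Compute the density gradient over each adjacent pair:
  36–120 m: Δρ/Δz = 1.158/84 = 0.014 kg m⁻⁴
  120–130 m: Δρ/Δz = 0.051/10 = 5.1 × 10⁻³ kg m⁻⁴
  130–159 m: Δρ/Δz = 0.097/29 = 3.3 × 10⁻³ kg m⁻⁴
  159–217 m: Δρ/Δz = 1.188/58 = 0.020 kg m⁻⁴
The largest gradient is in the 159–217 m interval — the pycnocline.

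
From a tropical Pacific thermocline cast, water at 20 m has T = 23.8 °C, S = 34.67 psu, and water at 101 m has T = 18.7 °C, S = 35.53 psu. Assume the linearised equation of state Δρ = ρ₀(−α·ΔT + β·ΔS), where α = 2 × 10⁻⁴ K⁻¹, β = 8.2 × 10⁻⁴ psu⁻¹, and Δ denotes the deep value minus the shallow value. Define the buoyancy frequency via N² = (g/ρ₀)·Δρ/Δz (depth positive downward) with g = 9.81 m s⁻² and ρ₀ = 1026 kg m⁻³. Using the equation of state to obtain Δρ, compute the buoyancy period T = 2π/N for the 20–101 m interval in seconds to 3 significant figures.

435 s

ΔT = -5.1 K, ΔS = +0.86 psu (deep − shallow).
Δρ/ρ₀ = −αΔT + βΔS = 1.02 × 10⁻³ + 7.052 × 10⁻⁴ = 1.7252 × 10⁻³, so Δρ ≈ 1.770 kg m⁻³.
N² = (g/ρ₀)·Δρ/Δz = g·(Δρ/ρ₀)/Δz = 9.81 × 1.7252 × 10⁻³ / 81 = 2.0894 × 10⁻⁴ s⁻².
N = √(2.0894 × 10⁻⁴) = 0.014455 rad s⁻¹ → T = 2π/N = 434.67 s ≈ 435 s.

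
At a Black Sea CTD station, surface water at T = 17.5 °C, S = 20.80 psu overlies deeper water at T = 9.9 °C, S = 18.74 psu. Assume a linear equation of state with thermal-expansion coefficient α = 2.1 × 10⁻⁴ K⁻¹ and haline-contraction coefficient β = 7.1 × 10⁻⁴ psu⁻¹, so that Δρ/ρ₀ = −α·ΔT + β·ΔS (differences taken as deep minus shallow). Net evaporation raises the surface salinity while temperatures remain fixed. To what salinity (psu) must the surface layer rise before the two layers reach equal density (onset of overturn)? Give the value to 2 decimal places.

Neutral buoyancy requires −α(T_deep − T_surf) + β(S_deep − S_surf′) = 0.
S_surf′ = S_deep − (α/β)·ΔT = 18.74 − (2.1 × 10⁻⁴/7.1 × 10⁻⁴)·(-7.6) = 20.9879 psu.
Increase required: 20.9879 − 20.80 = 0.1879 psu.

20.99 psu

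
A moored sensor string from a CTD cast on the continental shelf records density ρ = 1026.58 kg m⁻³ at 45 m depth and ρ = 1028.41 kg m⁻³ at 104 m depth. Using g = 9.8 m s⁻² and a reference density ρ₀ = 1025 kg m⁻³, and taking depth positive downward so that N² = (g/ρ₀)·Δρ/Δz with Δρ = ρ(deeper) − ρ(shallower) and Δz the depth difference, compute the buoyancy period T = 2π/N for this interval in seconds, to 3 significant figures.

365 s

Δρ = 1028.41 − 1026.58 = 1.83 kg m⁻³ over Δz = 104 − 45 = 59 m.
N² = (9.8/1025) × (1.83/59) = 2.9655 × 10⁻⁴ s⁻².
N = √(2.9655 × 10⁻⁴) = 0.017221 rad s⁻¹, so T = 2π/N = 364.86 s ≈ 365 s.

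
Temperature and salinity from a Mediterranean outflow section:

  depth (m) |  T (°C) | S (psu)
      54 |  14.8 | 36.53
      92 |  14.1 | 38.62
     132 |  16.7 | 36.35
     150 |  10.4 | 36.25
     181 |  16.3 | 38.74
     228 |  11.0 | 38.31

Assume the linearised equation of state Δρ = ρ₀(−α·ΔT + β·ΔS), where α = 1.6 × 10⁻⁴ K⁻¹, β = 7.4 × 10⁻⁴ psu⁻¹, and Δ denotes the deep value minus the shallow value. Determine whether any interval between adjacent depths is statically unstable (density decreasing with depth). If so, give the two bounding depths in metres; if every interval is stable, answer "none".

Evaluate Δρ/ρ₀ = −αΔT + βΔS across each adjacent pair:
  54–92 m: −αΔT+βΔS = −(1.6 × 10⁻⁴)(-0.7)+(7.4 × 10⁻⁴)(+2.09) = 1.7 × 10⁻³ → stable
  92–132 m: −αΔT+βΔS = −(1.6 × 10⁻⁴)(+2.6)+(7.4 × 10⁻⁴)(-2.27) = -2.1 × 10⁻³ → UNSTABLE
  132–150 m: −αΔT+βΔS = −(1.6 × 10⁻⁴)(-6.3)+(7.4 × 10⁻⁴)(-0.10) = 9.3 × 10⁻⁴ → stable
  150–181 m: −αΔT+βΔS = −(1.6 × 10⁻⁴)(+5.9)+(7.4 × 10⁻⁴)(+2.49) = 9.0 × 10⁻⁴ → stable
  181–228 m: −αΔT+βΔS = −(1.6 × 10⁻⁴)(-5.3)+(7.4 × 10⁻⁴)(-0.43) = 5.3 × 10⁻⁴ → stable
The 92–132 m interval has Δρ < 0: lighter water underlies denser water.

92–132 m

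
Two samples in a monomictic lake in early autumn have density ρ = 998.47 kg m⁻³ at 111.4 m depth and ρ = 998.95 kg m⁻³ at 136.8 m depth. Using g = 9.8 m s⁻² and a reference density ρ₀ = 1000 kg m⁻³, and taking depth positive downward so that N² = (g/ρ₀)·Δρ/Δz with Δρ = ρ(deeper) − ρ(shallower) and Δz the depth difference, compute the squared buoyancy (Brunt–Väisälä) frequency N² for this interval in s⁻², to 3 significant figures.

1.85 × 10⁻⁴ s⁻²

Δρ = 998.95 − 998.47 = 0.48 kg m⁻³ over Δz = 136.8 − 111.4 = 25.4 m.
N² = (9.8/1000) × (0.48/25.4) = 1.8520 × 10⁻⁴ s⁻² ≈ 1.85 × 10⁻⁴ s⁻².
A positive N² confirms static stability across the interval.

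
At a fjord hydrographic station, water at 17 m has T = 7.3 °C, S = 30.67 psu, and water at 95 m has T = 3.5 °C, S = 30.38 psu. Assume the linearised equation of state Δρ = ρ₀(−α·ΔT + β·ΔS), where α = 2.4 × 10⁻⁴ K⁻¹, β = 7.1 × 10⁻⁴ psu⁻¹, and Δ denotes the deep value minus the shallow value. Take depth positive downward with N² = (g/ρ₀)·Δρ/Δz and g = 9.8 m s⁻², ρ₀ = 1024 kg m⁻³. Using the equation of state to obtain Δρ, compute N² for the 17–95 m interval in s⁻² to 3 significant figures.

ΔT = -3.8 K, ΔS = -0.29 psu (deep − shallow).
Δρ/ρ₀ = −αΔT + βΔS = 9.12 × 10⁻⁴ − 2.059 × 10⁻⁴ = 7.061 × 10⁻⁴, so Δρ ≈ 0.7230 kg m⁻³.
N² = (g/ρ₀)·Δρ/Δz = g·(Δρ/ρ₀)/Δz = 9.8 × 7.061 × 10⁻⁴ / 78 = 8.8715 × 10⁻⁵ s⁻² ≈ 8.87 × 10⁻⁵ s⁻².

8.87 × 10⁻⁵ s⁻²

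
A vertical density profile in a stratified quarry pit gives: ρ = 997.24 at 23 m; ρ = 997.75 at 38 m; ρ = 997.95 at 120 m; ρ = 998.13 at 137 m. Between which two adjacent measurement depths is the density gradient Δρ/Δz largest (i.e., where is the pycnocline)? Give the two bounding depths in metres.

Compute the density gradient over each adjacent pair:
  23–38 m: Δρ/Δz = 0.51/15 = 0.034 kg m⁻⁴
  38–120 m: Δρ/Δz = 0.20/82 = 2.4 × 10⁻³ kg m⁻⁴
  120–137 m: Δρ/Δz = 0.18/17 = 0.011 kg m⁻⁴
The largest gradient is in the 23–38 m interval — the pycnocline.

23–38 m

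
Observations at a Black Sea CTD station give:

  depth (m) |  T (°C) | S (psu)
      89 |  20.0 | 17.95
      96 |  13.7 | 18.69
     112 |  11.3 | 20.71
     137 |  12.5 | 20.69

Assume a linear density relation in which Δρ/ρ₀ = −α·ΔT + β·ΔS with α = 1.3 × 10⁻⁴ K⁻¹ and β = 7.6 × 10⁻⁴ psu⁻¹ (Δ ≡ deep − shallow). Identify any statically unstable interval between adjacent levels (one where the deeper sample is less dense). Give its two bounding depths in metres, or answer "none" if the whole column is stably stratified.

Evaluate Δρ/ρ₀ = −αΔT + βΔS across each adjacent pair:
  89–96 m: −αΔT+βΔS = −(1.3 × 10⁻⁴)(-6.3)+(7.6 × 10⁻⁴)(+0.74) = 1.4 × 10⁻³ → stable
  96–112 m: −αΔT+βΔS = −(1.3 × 10⁻⁴)(-2.4)+(7.6 × 10⁻⁴)(+2.02) = 1.8 × 10⁻³ → stable
  112–137 m: −αΔT+βΔS = −(1.3 × 10⁻⁴)(+1.2)+(7.6 × 10⁻⁴)(-0.02) = -1.7 × 10⁻⁴ → UNSTABLE
The 112–137 m interval has Δρ < 0: lighter water underlies denser water.

112–137 m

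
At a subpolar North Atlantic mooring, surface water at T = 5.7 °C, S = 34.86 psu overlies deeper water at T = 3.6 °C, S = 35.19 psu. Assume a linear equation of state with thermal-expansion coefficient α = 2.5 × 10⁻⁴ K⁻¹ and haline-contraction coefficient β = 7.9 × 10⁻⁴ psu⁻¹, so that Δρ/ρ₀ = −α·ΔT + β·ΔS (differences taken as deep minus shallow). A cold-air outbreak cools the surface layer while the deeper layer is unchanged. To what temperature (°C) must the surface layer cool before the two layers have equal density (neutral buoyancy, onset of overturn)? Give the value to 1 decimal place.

2.6 °C

Neutral buoyancy requires Δρ = 0, i.e. −α(T_deep − T_surf′) + β(S_deep − S_surf) = 0.
T_surf′ = T_deep − (β/α)·ΔS = 3.6 − (7.9 × 10⁻⁴/2.5 × 10⁻⁴)·(+0.33) = 2.557 °C.
Cooling required: 5.7 − (2.557) = 3.143 °C.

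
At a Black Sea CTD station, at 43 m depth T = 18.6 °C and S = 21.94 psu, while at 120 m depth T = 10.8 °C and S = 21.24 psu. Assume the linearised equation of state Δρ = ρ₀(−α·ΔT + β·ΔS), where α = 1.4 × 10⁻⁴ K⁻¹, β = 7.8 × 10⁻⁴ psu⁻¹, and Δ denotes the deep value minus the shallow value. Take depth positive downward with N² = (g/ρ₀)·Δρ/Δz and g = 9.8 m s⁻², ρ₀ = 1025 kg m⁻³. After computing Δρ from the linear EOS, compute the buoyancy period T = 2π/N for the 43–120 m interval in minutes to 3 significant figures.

12.6 min

ΔT = -7.8 K, ΔS = -0.70 psu (deep − shallow).
Δρ/ρ₀ = −αΔT + βΔS = 1.092 × 10⁻³ − 5.46 × 10⁻⁴ = 5.46 × 10⁻⁴, so Δρ ≈ 0.5596 kg m⁻³.
N² = (g/ρ₀)·Δρ/Δz = g·(Δρ/ρ₀)/Δz = 9.8 × 5.46 × 10⁻⁴ / 77 = 6.9491 × 10⁻⁵ s⁻².
N = √(6.9491 × 10⁻⁵) = 8.3361 × 10⁻³ rad s⁻¹ → T = 2π/N = 753.73 s = 12.562 min ≈ 12.6 min.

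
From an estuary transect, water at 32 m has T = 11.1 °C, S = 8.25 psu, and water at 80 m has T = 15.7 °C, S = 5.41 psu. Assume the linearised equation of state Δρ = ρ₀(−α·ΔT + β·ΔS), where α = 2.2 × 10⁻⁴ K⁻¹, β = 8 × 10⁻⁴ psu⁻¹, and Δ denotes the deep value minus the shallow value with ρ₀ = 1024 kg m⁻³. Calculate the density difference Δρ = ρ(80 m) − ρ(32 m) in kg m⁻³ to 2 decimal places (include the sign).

-3.36 kg m⁻³

ΔT = +4.6 K, ΔS = -2.84 psu (deep − shallow).
Δρ/ρ₀ = −(2.2 × 10⁻⁴)(+4.6) + (8 × 10⁻⁴)(-2.84) = -3.284 × 10⁻³.
Δρ = 1024 × (-3.284 × 10⁻³) = -3.36 kg m⁻³.
Negative Δρ: lighter below, statically unstable.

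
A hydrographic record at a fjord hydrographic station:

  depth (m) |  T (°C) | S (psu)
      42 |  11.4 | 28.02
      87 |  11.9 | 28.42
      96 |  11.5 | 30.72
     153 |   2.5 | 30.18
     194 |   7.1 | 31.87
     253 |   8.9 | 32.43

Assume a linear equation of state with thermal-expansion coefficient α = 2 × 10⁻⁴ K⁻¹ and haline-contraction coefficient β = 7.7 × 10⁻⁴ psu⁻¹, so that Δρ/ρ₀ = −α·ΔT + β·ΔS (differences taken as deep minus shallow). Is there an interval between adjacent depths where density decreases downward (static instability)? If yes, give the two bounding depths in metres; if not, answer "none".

none

Evaluate Δρ/ρ₀ = −αΔT + βΔS across each adjacent pair:
  42–87 m: −αΔT+βΔS = −(2 × 10⁻⁴)(+0.5)+(7.7 × 10⁻⁴)(+0.40) = 2.1 × 10⁻⁴ → stable
  87–96 m: −αΔT+βΔS = −(2 × 10⁻⁴)(-0.4)+(7.7 × 10⁻⁴)(+2.30) = 1.9 × 10⁻³ → stable
  96–153 m: −αΔT+βΔS = −(2 × 10⁻⁴)(-9.0)+(7.7 × 10⁻⁴)(-0.54) = 1.4 × 10⁻³ → stable
  153–194 m: −αΔT+βΔS = −(2 × 10⁻⁴)(+4.6)+(7.7 × 10⁻⁴)(+1.69) = 3.8 × 10⁻⁴ → stable
  194–253 m: −αΔT+βΔS = −(2 × 10⁻⁴)(+1.8)+(7.7 × 10⁻⁴)(+0.56) = 7.1 × 10⁻⁵ → stable
Every interval has Δρ > 0: the column is stably stratified throughout.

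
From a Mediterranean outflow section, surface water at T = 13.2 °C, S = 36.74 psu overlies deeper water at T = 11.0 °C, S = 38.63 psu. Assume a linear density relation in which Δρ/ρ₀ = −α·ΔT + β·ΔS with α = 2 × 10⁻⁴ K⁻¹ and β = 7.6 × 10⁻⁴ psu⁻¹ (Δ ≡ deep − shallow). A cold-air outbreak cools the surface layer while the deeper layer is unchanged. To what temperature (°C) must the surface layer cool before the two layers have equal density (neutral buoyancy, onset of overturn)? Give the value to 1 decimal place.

3.8 °C

Neutral buoyancy requires Δρ = 0, i.e. −α(T_deep − T_surf′) + β(S_deep − S_surf) = 0.
T_surf′ = T_deep − (β/α)·ΔS = 11.0 − (7.6 × 10⁻⁴/2 × 10⁻⁴)·(+1.89) = 3.818 °C.
Cooling required: 13.2 − (3.818) = 9.382 °C.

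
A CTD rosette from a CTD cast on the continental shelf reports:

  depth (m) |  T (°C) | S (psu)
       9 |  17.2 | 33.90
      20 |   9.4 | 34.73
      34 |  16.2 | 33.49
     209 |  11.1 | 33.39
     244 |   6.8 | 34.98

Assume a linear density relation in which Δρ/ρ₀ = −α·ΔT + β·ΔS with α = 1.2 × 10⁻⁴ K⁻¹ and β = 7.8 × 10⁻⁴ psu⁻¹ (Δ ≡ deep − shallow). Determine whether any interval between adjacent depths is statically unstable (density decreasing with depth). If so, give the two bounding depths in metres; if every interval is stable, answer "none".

20–34 m

Evaluate Δρ/ρ₀ = −αΔT + βΔS across each adjacent pair:
  9–20 m: −αΔT+βΔS = −(1.2 × 10⁻⁴)(-7.8)+(7.8 × 10⁻⁴)(+0.83) = 1.6 × 10⁻³ → stable
  20–34 m: −αΔT+βΔS = −(1.2 × 10⁻⁴)(+6.8)+(7.8 × 10⁻⁴)(-1.24) = -1.8 × 10⁻³ → UNSTABLE
  34–209 m: −αΔT+βΔS = −(1.2 × 10⁻⁴)(-5.1)+(7.8 × 10⁻⁴)(-0.10) = 5.3 × 10⁻⁴ → stable
  209–244 m: −αΔT+βΔS = −(1.2 × 10⁻⁴)(-4.3)+(7.8 × 10⁻⁴)(+1.59) = 1.8 × 10⁻³ → stable
The 20–34 m interval has Δρ < 0: lighter water underlies denser water.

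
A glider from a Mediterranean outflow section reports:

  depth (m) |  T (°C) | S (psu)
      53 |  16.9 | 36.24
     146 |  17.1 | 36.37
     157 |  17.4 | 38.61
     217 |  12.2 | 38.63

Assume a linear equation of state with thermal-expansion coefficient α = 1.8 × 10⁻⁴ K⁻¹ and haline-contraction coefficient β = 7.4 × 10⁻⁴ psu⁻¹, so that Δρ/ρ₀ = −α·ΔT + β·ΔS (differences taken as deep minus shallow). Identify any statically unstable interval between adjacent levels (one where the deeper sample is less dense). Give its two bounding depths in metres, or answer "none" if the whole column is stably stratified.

none

Evaluate Δρ/ρ₀ = −αΔT + βΔS across each adjacent pair:
  53–146 m: −αΔT+βΔS = −(1.8 × 10⁻⁴)(+0.2)+(7.4 × 10⁻⁴)(+0.13) = 6.0 × 10⁻⁵ → stable
  146–157 m: −αΔT+βΔS = −(1.8 × 10⁻⁴)(+0.3)+(7.4 × 10⁻⁴)(+2.24) = 1.6 × 10⁻³ → stable
  157–217 m: −αΔT+βΔS = −(1.8 × 10⁻⁴)(-5.2)+(7.4 × 10⁻⁴)(+0.02) = 9.5 × 10⁻⁴ → stable
Every interval has Δρ > 0: the column is stably stratified throughout.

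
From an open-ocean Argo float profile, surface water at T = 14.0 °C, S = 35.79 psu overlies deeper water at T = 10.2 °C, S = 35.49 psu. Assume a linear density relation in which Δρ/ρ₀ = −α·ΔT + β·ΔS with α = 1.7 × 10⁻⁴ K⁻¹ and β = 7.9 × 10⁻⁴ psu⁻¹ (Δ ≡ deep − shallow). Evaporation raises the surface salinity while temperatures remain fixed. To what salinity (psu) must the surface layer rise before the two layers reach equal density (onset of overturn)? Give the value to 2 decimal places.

Neutral buoyancy requires −α(T_deep − T_surf) + β(S_deep − S_surf′) = 0.
S_surf′ = S_deep − (α/β)·ΔT = 35.49 − (1.7 × 10⁻⁴/7.9 × 10⁻⁴)·(-3.8) = 36.3077 psu.
Increase required: 36.3077 − 35.79 = 0.5177 psu.

36.31 psu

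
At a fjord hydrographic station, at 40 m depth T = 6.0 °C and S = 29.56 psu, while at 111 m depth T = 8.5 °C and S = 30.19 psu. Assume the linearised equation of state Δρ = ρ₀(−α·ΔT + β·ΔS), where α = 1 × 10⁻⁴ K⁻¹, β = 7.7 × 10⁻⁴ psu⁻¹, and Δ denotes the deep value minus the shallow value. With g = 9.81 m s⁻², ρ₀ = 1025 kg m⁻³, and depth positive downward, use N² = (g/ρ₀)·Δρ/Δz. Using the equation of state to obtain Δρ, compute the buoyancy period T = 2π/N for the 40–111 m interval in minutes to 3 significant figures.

18.4 min

ΔT = +2.5 K, ΔS = +0.63 psu (deep − shallow).
Δρ/ρ₀ = −αΔT + βΔS = -2.50 × 10⁻⁴ + 4.851 × 10⁻⁴ = 2.351 × 10⁻⁴, so Δρ ≈ 0.2410 kg m⁻³.
N² = (g/ρ₀)·Δρ/Δz = g·(Δρ/ρ₀)/Δz = 9.81 × 2.351 × 10⁻⁴ / 71 = 3.2484 × 10⁻⁵ s⁻².
N = √(3.2484 × 10⁻⁵) = 5.6995 × 10⁻³ rad s⁻¹ → T = 2π/N = 1.1024 × 10³ s = 18.373 min ≈ 18.4 min.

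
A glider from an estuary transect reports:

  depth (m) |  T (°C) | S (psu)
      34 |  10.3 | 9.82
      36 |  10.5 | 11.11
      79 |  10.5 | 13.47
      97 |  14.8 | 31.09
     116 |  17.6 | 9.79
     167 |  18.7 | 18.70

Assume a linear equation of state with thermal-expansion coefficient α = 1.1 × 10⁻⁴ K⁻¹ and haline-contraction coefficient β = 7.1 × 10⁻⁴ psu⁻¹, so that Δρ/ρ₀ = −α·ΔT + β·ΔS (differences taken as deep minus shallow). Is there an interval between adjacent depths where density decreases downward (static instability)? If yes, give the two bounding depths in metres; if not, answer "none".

97–116 m

Evaluate Δρ/ρ₀ = −αΔT + βΔS across each adjacent pair:
  34–36 m: −αΔT+βΔS = −(1.1 × 10⁻⁴)(+0.2)+(7.1 × 10⁻⁴)(+1.29) = 8.9 × 10⁻⁴ → stable
  36–79 m: −αΔT+βΔS = −(1.1 × 10⁻⁴)(+0.0)+(7.1 × 10⁻⁴)(+2.36) = 1.7 × 10⁻³ → stable
  79–97 m: −αΔT+βΔS = −(1.1 × 10⁻⁴)(+4.3)+(7.1 × 10⁻⁴)(+17.62) = 0.012 → stable
  97–116 m: −αΔT+βΔS = −(1.1 × 10⁻⁴)(+2.8)+(7.1 × 10⁻⁴)(-21.30) = -0.015 → UNSTABLE
  116–167 m: −αΔT+βΔS = −(1.1 × 10⁻⁴)(+1.1)+(7.1 × 10⁻⁴)(+8.91) = 6.2 × 10⁻³ → stable
The 97–116 m interval has Δρ < 0: lighter water underlies denser water.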